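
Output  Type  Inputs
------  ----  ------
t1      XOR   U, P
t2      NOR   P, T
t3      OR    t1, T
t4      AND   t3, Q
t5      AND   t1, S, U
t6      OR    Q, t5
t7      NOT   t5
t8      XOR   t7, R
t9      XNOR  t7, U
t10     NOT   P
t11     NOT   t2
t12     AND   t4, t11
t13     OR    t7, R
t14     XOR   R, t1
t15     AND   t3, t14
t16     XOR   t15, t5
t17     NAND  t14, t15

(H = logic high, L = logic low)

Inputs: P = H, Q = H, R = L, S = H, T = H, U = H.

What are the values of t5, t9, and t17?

t1 = U XOR P = H XOR H = L
t3 = t1 OR T = L OR H = H
t5 = t1 AND S AND U = L AND H AND H = L
t7 = NOT t5 = NOT L = H
t9 = t7 XNOR U = H XNOR H = H
t14 = R XOR t1 = L XOR L = L
t15 = t3 AND t14 = H AND L = L
t17 = t14 NAND t15 = L NAND L = H

t5 = L; t9 = H; t17 = H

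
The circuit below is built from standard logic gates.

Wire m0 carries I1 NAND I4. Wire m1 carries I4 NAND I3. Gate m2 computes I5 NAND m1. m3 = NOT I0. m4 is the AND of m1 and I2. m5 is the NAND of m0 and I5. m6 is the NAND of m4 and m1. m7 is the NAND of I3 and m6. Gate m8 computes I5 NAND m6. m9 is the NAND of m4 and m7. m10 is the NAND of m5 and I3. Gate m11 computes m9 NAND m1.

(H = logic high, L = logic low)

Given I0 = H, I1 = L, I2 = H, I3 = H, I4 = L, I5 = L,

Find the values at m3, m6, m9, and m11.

m3 = L, m6 = L, m9 = L, m11 = H

m1 = I4 NAND I3 = L NAND H = H
m3 = NOT I0 = NOT H = L
m4 = m1 AND I2 = H AND H = H
m6 = m4 NAND m1 = H NAND H = L
m7 = I3 NAND m6 = H NAND L = H
m9 = m4 NAND m7 = H NAND H = L
m11 = m9 NAND m1 = L NAND H = H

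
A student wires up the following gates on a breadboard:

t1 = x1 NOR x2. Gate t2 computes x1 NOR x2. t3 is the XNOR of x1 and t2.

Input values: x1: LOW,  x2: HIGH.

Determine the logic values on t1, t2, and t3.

t1 = LOW, t2 = LOW, t3 = HIGH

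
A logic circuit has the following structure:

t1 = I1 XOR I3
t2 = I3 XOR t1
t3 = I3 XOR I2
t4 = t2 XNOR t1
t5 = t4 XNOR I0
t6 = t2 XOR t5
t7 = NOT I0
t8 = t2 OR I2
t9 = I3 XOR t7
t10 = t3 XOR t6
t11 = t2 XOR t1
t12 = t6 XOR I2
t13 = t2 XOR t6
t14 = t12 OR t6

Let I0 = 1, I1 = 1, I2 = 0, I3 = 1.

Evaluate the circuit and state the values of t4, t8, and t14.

t1 = I1 XOR I3 = 1 XOR 1 = 0
t2 = I3 XOR t1 = 1 XOR 0 = 1
t4 = t2 XNOR t1 = 1 XNOR 0 = 0
t5 = t4 XNOR I0 = 0 XNOR 1 = 0
t6 = t2 XOR t5 = 1 XOR 0 = 1
t8 = t2 OR I2 = 1 OR 0 = 1
t12 = t6 XOR I2 = 1 XOR 0 = 1
t14 = t12 OR t6 = 1 OR 1 = 1

t4 = 0, t8 = 1, t14 = 1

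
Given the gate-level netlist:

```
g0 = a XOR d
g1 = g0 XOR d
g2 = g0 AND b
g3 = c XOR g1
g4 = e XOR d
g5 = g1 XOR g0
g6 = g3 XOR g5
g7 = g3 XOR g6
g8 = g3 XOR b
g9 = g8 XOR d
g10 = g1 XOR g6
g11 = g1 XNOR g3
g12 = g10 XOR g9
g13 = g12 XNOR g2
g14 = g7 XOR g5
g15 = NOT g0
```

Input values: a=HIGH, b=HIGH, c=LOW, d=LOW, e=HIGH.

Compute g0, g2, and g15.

g0 = HIGH, g2 = HIGH, g15 = LOW

g0 = a XOR d = HIGH XOR LOW = HIGH
g2 = g0 AND b = HIGH AND HIGH = HIGH
g15 = NOT g0 = NOT HIGH = LOW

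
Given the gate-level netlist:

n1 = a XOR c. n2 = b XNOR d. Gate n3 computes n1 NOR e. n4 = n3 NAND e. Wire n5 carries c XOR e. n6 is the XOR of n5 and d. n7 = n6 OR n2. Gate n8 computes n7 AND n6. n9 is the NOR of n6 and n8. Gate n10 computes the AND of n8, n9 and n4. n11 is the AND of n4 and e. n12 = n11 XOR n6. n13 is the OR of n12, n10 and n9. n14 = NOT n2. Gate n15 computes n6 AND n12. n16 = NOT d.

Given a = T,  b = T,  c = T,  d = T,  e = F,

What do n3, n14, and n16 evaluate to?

n3 = T; n14 = F; n16 = F

n1 = a XOR c = T XOR T = F
n2 = b XNOR d = T XNOR T = T
n3 = n1 NOR e = F NOR F = T
n14 = NOT n2 = NOT T = F
n16 = NOT d = NOT T = F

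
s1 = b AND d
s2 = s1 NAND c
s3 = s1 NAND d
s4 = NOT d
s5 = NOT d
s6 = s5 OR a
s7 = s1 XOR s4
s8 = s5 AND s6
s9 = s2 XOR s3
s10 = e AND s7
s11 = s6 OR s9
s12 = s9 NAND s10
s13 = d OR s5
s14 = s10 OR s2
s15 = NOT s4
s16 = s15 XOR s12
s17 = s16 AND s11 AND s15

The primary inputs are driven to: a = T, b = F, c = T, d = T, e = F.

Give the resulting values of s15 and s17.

s15 = T, s17 = F

s1 = b AND d = F AND T = F
s2 = s1 NAND c = F NAND T = T
s3 = s1 NAND d = F NAND T = T
s4 = NOT d = NOT T = F
s5 = NOT d = NOT T = F
s6 = s5 OR a = F OR T = T
s7 = s1 XOR s4 = F XOR F = F
s9 = s2 XOR s3 = T XOR T = F
s10 = e AND s7 = F AND F = F
s11 = s6 OR s9 = T OR F = T
s12 = s9 NAND s10 = F NAND F = T
s15 = NOT s4 = NOT F = T
s16 = s15 XOR s12 = T XOR T = F
s17 = s16 AND s11 AND s15 = F AND T AND T = F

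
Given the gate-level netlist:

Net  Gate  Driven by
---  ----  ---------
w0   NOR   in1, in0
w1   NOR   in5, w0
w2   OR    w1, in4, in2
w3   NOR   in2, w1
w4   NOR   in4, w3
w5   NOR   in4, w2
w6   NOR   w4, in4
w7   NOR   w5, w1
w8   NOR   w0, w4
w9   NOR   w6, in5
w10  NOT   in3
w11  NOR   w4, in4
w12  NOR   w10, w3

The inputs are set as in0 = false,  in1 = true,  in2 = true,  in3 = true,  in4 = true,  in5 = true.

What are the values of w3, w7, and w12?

w3 = false, w7 = true, w12 = true

w0 = in1 NOR in0 = true NOR false = false
w1 = in5 NOR w0 = true NOR false = false
w2 = w1 OR in4 OR in2 = false OR true OR true = true
w3 = in2 NOR w1 = true NOR false = false
w5 = in4 NOR w2 = true NOR true = false
w7 = w5 NOR w1 = false NOR false = true
w10 = NOT in3 = NOT true = false
w12 = w10 NOR w3 = false NOR false = true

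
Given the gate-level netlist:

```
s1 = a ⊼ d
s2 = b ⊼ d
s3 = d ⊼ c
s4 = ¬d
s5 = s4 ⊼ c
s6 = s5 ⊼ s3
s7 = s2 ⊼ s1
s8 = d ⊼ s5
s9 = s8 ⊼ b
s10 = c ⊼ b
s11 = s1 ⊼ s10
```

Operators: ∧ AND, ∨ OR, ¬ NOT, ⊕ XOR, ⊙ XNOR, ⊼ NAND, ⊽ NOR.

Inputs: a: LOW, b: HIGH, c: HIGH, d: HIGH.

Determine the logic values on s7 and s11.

s1 = a NAND d = LOW NAND HIGH = HIGH
s2 = b NAND d = HIGH NAND HIGH = LOW
s7 = s2 NAND s1 = LOW NAND HIGH = HIGH
s10 = c NAND b = HIGH NAND HIGH = LOW
s11 = s1 NAND s10 = HIGH NAND LOW = HIGH

s7 = HIGH, s11 = HIGH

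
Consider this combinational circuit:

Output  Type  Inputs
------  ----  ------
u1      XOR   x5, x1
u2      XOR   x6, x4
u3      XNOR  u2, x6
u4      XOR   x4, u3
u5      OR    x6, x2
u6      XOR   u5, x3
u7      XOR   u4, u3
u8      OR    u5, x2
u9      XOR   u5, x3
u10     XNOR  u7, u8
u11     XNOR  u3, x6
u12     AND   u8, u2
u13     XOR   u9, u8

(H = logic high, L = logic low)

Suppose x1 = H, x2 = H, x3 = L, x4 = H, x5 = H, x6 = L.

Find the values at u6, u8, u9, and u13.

u6 = H; u8 = H; u9 = H; u13 = L

u5 = x6 OR x2 = L OR H = H
u6 = u5 XOR x3 = H XOR L = H
u8 = u5 OR x2 = H OR H = H
u9 = u5 XOR x3 = H XOR L = H
u13 = u9 XOR u8 = H XOR H = L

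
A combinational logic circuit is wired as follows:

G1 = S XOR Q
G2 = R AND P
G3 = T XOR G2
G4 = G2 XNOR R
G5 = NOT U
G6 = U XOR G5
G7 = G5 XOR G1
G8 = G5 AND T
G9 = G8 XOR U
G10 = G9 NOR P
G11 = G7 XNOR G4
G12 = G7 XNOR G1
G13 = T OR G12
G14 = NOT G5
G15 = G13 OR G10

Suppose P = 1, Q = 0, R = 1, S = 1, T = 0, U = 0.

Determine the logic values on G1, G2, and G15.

G1 = 1; G2 = 1; G15 = 0

G1 = S XOR Q = 1 XOR 0 = 1
G2 = R AND P = 1 AND 1 = 1
G5 = NOT U = NOT 0 = 1
G7 = G5 XOR G1 = 1 XOR 1 = 0
G8 = G5 AND T = 1 AND 0 = 0
G9 = G8 XOR U = 0 XOR 0 = 0
G10 = G9 NOR P = 0 NOR 1 = 0
G12 = G7 XNOR G1 = 0 XNOR 1 = 0
G13 = T OR G12 = 0 OR 0 = 0
G15 = G13 OR G10 = 0 OR 0 = 0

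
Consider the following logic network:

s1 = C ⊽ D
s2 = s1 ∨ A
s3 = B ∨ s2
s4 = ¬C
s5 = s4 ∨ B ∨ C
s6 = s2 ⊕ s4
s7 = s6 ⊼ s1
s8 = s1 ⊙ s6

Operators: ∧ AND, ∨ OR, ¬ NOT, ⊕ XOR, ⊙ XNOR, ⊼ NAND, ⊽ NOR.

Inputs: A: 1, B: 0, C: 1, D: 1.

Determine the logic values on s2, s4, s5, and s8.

s1 = C NOR D = 1 NOR 1 = 0
s2 = s1 OR A = 0 OR 1 = 1
s4 = NOT C = NOT 1 = 0
s5 = s4 OR B OR C = 0 OR 0 OR 1 = 1
s6 = s2 XOR s4 = 1 XOR 0 = 1
s8 = s1 XNOR s6 = 0 XNOR 1 = 0

s2 = 1  s4 = 0  s5 = 1  s8 = 0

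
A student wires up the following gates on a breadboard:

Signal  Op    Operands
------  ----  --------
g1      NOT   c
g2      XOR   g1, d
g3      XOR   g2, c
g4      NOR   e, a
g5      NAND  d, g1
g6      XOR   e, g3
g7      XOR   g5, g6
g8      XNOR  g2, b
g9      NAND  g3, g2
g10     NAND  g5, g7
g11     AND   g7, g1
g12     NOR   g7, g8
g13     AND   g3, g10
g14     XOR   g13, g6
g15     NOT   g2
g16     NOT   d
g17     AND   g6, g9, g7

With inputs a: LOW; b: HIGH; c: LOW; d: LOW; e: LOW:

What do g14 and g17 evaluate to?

g1 = NOT c = NOT LOW = HIGH
g2 = g1 XOR d = HIGH XOR LOW = HIGH
g3 = g2 XOR c = HIGH XOR LOW = HIGH
g5 = d NAND g1 = LOW NAND HIGH = HIGH
g6 = e XOR g3 = LOW XOR HIGH = HIGH
g7 = g5 XOR g6 = HIGH XOR HIGH = LOW
g9 = g3 NAND g2 = HIGH NAND HIGH = LOW
g10 = g5 NAND g7 = HIGH NAND LOW = HIGH
g13 = g3 AND g10 = HIGH AND HIGH = HIGH
g14 = g13 XOR g6 = HIGH XOR HIGH = LOW
g17 = g6 AND g9 AND g7 = HIGH AND LOW AND LOW = LOW

g14 = LOW, g17 = LOW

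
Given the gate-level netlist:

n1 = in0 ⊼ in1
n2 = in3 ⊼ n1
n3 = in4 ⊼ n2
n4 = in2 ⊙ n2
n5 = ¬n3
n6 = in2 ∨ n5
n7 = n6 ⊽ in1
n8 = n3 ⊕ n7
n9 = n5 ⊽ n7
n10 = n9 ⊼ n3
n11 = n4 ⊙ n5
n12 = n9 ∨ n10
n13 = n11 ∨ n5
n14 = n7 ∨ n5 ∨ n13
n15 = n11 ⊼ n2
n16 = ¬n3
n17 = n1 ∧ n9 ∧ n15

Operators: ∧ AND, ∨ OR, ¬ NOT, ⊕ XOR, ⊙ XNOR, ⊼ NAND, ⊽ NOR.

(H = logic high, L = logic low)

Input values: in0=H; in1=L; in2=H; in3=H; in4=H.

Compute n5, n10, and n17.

n1 = in0 NAND in1 = H NAND L = H
n2 = in3 NAND n1 = H NAND H = L
n3 = in4 NAND n2 = H NAND L = H
n4 = in2 XNOR n2 = H XNOR L = L
n5 = NOT n3 = NOT H = L
n6 = in2 OR n5 = H OR L = H
n7 = n6 NOR in1 = H NOR L = L
n9 = n5 NOR n7 = L NOR L = H
n10 = n9 NAND n3 = H NAND H = L
n11 = n4 XNOR n5 = L XNOR L = H
n15 = n11 NAND n2 = H NAND L = H
n17 = n1 AND n9 AND n15 = H AND H AND H = H

n5 = L, n10 = L, n17 = H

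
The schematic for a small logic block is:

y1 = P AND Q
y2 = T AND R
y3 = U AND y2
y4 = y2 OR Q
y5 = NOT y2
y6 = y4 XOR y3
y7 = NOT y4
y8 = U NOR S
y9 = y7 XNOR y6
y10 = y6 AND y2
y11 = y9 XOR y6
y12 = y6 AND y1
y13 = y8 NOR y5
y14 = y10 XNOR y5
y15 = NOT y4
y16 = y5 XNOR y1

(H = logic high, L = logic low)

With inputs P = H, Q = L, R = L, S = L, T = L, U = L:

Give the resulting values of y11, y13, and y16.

y11 = L, y13 = L, y16 = L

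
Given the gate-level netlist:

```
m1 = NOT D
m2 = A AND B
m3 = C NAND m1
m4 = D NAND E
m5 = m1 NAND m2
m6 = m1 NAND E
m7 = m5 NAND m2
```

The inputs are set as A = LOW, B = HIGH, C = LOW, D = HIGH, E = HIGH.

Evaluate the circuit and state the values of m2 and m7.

m2 = LOW, m7 = HIGH

m1 = NOT D = NOT HIGH = LOW
m2 = A AND B = LOW AND HIGH = LOW
m5 = m1 NAND m2 = LOW NAND LOW = HIGH
m7 = m5 NAND m2 = HIGH NAND LOW = HIGH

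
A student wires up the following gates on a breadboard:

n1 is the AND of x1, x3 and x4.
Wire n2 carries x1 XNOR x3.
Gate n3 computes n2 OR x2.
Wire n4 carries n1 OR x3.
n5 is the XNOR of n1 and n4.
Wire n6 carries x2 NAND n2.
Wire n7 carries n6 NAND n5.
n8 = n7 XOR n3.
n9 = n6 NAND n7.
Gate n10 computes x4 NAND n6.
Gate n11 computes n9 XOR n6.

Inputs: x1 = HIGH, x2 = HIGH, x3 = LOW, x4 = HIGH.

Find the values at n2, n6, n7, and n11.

n1 = x1 AND x3 AND x4 = HIGH AND LOW AND HIGH = LOW
n2 = x1 XNOR x3 = HIGH XNOR LOW = LOW
n4 = n1 OR x3 = LOW OR LOW = LOW
n5 = n1 XNOR n4 = LOW XNOR LOW = HIGH
n6 = x2 NAND n2 = HIGH NAND LOW = HIGH
n7 = n6 NAND n5 = HIGH NAND HIGH = LOW
n9 = n6 NAND n7 = HIGH NAND LOW = HIGH
n11 = n9 XOR n6 = HIGH XOR HIGH = LOW

n2 = LOW, n6 = HIGH, n7 = LOW, n11 = LOW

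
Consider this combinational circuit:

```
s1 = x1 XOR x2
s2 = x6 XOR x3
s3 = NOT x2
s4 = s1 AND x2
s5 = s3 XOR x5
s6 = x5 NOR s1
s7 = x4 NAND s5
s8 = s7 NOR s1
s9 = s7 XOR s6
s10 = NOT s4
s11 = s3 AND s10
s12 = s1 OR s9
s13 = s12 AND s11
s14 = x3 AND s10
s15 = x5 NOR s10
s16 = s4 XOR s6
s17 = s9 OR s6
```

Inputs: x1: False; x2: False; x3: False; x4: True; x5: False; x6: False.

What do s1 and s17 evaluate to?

s1 = False; s17 = True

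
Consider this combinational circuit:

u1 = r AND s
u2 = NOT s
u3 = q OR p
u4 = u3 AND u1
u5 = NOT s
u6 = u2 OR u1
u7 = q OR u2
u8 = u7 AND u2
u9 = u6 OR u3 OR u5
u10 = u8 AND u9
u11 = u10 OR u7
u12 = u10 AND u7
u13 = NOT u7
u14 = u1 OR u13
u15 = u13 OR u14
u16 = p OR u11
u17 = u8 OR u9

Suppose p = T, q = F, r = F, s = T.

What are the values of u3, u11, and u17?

u3 = T, u11 = F, u17 = T

u1 = r AND s = F AND T = F
u2 = NOT s = NOT T = F
u3 = q OR p = F OR T = T
u5 = NOT s = NOT T = F
u6 = u2 OR u1 = F OR F = F
u7 = q OR u2 = F OR F = F
u8 = u7 AND u2 = F AND F = F
u9 = u6 OR u3 OR u5 = F OR T OR F = T
u10 = u8 AND u9 = F AND T = F
u11 = u10 OR u7 = F OR F = F
u17 = u8 OR u9 = F OR T = T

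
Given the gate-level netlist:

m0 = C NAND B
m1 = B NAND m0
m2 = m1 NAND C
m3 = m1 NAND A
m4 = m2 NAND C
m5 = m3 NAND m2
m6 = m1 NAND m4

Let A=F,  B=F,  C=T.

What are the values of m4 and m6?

m0 = C NAND B = T NAND F = T
m1 = B NAND m0 = F NAND T = T
m2 = m1 NAND C = T NAND T = F
m4 = m2 NAND C = F NAND T = T
m6 = m1 NAND m4 = T NAND T = F

m4 = T  m6 = F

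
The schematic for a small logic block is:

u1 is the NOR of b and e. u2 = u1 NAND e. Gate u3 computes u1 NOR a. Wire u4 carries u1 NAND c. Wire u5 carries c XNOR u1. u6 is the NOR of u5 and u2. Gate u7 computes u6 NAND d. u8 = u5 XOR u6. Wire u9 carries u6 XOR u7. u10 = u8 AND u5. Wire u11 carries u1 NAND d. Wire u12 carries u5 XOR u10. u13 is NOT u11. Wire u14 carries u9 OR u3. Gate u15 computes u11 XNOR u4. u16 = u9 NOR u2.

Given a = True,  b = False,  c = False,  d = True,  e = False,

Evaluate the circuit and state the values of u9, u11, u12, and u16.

u9 = True  u11 = False  u12 = False  u16 = False

u1 = b NOR e = False NOR False = True
u2 = u1 NAND e = True NAND False = True
u5 = c XNOR u1 = False XNOR True = False
u6 = u5 NOR u2 = False NOR True = False
u7 = u6 NAND d = False NAND True = True
u8 = u5 XOR u6 = False XOR False = False
u9 = u6 XOR u7 = False XOR True = True
u10 = u8 AND u5 = False AND False = False
u11 = u1 NAND d = True NAND True = False
u12 = u5 XOR u10 = False XOR False = False
u16 = u9 NOR u2 = True NOR True = False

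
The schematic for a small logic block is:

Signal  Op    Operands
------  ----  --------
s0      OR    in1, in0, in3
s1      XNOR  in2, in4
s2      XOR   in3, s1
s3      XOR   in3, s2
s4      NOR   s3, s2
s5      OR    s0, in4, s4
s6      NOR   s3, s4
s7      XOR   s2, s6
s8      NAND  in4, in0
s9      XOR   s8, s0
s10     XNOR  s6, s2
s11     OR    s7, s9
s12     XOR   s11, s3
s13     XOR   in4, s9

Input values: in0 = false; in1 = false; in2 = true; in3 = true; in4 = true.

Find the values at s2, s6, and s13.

s2 = false; s6 = false; s13 = true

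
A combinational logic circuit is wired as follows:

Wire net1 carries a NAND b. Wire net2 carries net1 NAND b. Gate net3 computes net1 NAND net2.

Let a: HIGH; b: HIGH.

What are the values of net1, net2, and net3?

net1 = a NAND b = HIGH NAND HIGH = LOW
net2 = net1 NAND b = LOW NAND HIGH = HIGH
net3 = net1 NAND net2 = LOW NAND HIGH = HIGH

net1 = LOW, net2 = HIGH, net3 = HIGH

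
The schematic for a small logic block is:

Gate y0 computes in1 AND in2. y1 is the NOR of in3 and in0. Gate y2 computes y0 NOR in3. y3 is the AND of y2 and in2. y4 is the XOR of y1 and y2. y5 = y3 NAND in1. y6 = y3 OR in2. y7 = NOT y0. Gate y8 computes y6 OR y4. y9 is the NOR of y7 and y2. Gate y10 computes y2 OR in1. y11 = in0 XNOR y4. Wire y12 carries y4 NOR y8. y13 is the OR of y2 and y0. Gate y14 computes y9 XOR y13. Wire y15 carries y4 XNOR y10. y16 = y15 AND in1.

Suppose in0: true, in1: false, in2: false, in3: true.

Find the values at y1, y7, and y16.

y0 = in1 AND in2 = false AND false = false
y1 = in3 NOR in0 = true NOR true = false
y2 = y0 NOR in3 = false NOR true = false
y4 = y1 XOR y2 = false XOR false = false
y7 = NOT y0 = NOT false = true
y10 = y2 OR in1 = false OR false = false
y15 = y4 XNOR y10 = false XNOR false = true
y16 = y15 AND in1 = true AND false = false

y1 = false, y7 = true, y16 = false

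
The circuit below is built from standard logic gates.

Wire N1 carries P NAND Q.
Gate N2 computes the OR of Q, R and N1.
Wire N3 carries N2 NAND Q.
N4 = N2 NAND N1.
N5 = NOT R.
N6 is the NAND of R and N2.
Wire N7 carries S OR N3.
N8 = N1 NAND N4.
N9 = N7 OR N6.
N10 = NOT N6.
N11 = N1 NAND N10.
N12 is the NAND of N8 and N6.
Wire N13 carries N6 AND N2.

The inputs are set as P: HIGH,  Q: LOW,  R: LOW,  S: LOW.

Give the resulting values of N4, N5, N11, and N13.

N1 = P NAND Q = HIGH NAND LOW = HIGH
N2 = Q OR R OR N1 = LOW OR LOW OR HIGH = HIGH
N4 = N2 NAND N1 = HIGH NAND HIGH = LOW
N5 = NOT R = NOT LOW = HIGH
N6 = R NAND N2 = LOW NAND HIGH = HIGH
N10 = NOT N6 = NOT HIGH = LOW
N11 = N1 NAND N10 = HIGH NAND LOW = HIGH
N13 = N6 AND N2 = HIGH AND HIGH = HIGH

N4 = LOW, N5 = HIGH, N11 = HIGH, N13 = HIGH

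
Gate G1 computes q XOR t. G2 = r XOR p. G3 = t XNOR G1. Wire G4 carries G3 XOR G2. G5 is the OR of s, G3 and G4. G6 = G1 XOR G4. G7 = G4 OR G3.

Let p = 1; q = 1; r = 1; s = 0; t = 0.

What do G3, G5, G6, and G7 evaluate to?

G3 = 0, G5 = 0, G6 = 1, G7 = 0

G1 = q XOR t = 1 XOR 0 = 1
G2 = r XOR p = 1 XOR 1 = 0
G3 = t XNOR G1 = 0 XNOR 1 = 0
G4 = G3 XOR G2 = 0 XOR 0 = 0
G5 = s OR G3 OR G4 = 0 OR 0 OR 0 = 0
G6 = G1 XOR G4 = 1 XOR 0 = 1
G7 = G4 OR G3 = 0 OR 0 = 0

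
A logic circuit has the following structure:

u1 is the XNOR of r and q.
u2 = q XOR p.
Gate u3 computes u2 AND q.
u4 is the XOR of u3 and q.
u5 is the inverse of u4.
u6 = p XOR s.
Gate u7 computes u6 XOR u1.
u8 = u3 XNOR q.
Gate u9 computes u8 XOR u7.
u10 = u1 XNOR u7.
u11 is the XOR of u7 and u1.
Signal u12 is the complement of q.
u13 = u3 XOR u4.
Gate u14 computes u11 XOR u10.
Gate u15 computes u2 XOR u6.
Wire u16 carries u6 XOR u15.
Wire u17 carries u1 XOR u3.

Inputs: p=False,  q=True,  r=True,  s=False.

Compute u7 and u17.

u7 = True; u17 = False

u1 = r XNOR q = True XNOR True = True
u2 = q XOR p = True XOR False = True
u3 = u2 AND q = True AND True = True
u6 = p XOR s = False XOR False = False
u7 = u6 XOR u1 = False XOR True = True
u17 = u1 XOR u3 = True XOR True = False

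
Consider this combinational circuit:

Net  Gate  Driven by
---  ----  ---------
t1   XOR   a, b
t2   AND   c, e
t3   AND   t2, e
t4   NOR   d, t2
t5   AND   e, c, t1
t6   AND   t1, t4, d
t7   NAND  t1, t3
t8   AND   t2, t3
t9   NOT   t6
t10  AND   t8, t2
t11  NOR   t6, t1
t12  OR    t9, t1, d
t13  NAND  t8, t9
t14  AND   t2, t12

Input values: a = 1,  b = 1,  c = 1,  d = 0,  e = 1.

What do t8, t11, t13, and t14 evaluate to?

t1 = a XOR b = 1 XOR 1 = 0
t2 = c AND e = 1 AND 1 = 1
t3 = t2 AND e = 1 AND 1 = 1
t4 = d NOR t2 = 0 NOR 1 = 0
t6 = t1 AND t4 AND d = 0 AND 0 AND 0 = 0
t8 = t2 AND t3 = 1 AND 1 = 1
t9 = NOT t6 = NOT 0 = 1
t11 = t6 NOR t1 = 0 NOR 0 = 1
t12 = t9 OR t1 OR d = 1 OR 0 OR 0 = 1
t13 = t8 NAND t9 = 1 NAND 1 = 0
t14 = t2 AND t12 = 1 AND 1 = 1

t8 = 1  t11 = 1  t13 = 0  t14 = 1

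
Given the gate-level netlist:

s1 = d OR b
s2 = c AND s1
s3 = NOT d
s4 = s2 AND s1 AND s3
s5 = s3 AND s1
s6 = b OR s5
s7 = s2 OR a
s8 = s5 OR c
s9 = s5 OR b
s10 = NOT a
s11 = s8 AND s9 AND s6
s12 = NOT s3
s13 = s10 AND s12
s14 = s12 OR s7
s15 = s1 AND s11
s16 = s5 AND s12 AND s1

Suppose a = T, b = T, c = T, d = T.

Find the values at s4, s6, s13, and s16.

s1 = d OR b = T OR T = T
s2 = c AND s1 = T AND T = T
s3 = NOT d = NOT T = F
s4 = s2 AND s1 AND s3 = T AND T AND F = F
s5 = s3 AND s1 = F AND T = F
s6 = b OR s5 = T OR F = T
s10 = NOT a = NOT T = F
s12 = NOT s3 = NOT F = T
s13 = s10 AND s12 = F AND T = F
s16 = s5 AND s12 AND s1 = F AND T AND T = F

s4 = F, s6 = T, s13 = F, s16 = F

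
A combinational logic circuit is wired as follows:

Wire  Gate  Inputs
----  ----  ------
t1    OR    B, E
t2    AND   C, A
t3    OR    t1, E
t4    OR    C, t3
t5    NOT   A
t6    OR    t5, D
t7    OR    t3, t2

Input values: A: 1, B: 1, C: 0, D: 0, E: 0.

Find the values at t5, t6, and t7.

t1 = B OR E = 1 OR 0 = 1
t2 = C AND A = 0 AND 1 = 0
t3 = t1 OR E = 1 OR 0 = 1
t5 = NOT A = NOT 1 = 0
t6 = t5 OR D = 0 OR 0 = 0
t7 = t3 OR t2 = 1 OR 0 = 1

t5 = 0; t6 = 0; t7 = 1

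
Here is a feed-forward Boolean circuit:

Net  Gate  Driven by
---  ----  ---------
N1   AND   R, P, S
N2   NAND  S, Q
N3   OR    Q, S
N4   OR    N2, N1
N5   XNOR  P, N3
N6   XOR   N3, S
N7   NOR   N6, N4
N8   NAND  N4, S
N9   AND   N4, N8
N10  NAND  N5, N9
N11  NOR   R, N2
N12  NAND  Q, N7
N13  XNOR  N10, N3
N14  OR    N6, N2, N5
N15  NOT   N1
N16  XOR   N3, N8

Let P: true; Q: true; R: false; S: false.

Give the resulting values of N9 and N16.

N1 = R AND P AND S = false AND true AND false = false
N2 = S NAND Q = false NAND true = true
N3 = Q OR S = true OR false = true
N4 = N2 OR N1 = true OR false = true
N8 = N4 NAND S = true NAND false = true
N9 = N4 AND N8 = true AND true = true
N16 = N3 XOR N8 = true XOR true = false

N9 = true  N16 = false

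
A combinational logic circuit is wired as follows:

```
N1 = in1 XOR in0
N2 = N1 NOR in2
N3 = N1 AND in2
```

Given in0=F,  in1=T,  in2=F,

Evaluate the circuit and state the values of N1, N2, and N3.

N1 = T; N2 = F; N3 = F

N1 = in1 XOR in0 = T XOR F = T
N2 = N1 NOR in2 = T NOR F = F
N3 = N1 AND in2 = T AND F = F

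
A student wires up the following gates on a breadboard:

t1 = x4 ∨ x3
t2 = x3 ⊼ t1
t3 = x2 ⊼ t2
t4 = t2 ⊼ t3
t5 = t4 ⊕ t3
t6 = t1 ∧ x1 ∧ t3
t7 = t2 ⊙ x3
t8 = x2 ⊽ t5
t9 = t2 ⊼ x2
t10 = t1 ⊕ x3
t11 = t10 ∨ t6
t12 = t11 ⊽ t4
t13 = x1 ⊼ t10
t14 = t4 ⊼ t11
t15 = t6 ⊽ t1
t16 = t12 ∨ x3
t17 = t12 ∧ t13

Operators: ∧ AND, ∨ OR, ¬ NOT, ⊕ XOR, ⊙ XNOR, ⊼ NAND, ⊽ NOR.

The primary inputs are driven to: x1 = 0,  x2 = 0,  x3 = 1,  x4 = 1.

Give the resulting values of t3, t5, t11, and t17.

t3 = 1, t5 = 0, t11 = 0, t17 = 0

t1 = x4 OR x3 = 1 OR 1 = 1
t2 = x3 NAND t1 = 1 NAND 1 = 0
t3 = x2 NAND t2 = 0 NAND 0 = 1
t4 = t2 NAND t3 = 0 NAND 1 = 1
t5 = t4 XOR t3 = 1 XOR 1 = 0
t6 = t1 AND x1 AND t3 = 1 AND 0 AND 1 = 0
t10 = t1 XOR x3 = 1 XOR 1 = 0
t11 = t10 OR t6 = 0 OR 0 = 0
t12 = t11 NOR t4 = 0 NOR 1 = 0
t13 = x1 NAND t10 = 0 NAND 0 = 1
t17 = t12 AND t13 = 0 AND 1 = 0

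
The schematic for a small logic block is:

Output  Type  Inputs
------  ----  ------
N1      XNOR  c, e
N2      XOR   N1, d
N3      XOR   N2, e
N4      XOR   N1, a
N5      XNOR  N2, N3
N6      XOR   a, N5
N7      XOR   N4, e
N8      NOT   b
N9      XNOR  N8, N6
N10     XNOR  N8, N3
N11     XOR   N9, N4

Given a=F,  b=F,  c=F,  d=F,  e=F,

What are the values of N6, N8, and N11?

N6 = T  N8 = T  N11 = F

N1 = c XNOR e = F XNOR F = T
N2 = N1 XOR d = T XOR F = T
N3 = N2 XOR e = T XOR F = T
N4 = N1 XOR a = T XOR F = T
N5 = N2 XNOR N3 = T XNOR T = T
N6 = a XOR N5 = F XOR T = T
N8 = NOT b = NOT F = T
N9 = N8 XNOR N6 = T XNOR T = T
N11 = N9 XOR N4 = T XOR T = F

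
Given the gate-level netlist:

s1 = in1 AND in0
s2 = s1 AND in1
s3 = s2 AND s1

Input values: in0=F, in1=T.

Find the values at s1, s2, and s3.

s1 = F, s2 = F, s3 = F

s1 = in1 AND in0 = T AND F = F
s2 = s1 AND in1 = F AND T = F
s3 = s2 AND s1 = F AND F = F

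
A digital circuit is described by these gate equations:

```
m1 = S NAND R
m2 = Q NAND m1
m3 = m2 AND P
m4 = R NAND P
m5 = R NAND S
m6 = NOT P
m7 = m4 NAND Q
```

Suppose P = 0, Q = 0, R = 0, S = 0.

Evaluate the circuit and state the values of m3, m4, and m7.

m1 = S NAND R = 0 NAND 0 = 1
m2 = Q NAND m1 = 0 NAND 1 = 1
m3 = m2 AND P = 1 AND 0 = 0
m4 = R NAND P = 0 NAND 0 = 1
m7 = m4 NAND Q = 1 NAND 0 = 1

m3 = 0; m4 = 1; m7 = 1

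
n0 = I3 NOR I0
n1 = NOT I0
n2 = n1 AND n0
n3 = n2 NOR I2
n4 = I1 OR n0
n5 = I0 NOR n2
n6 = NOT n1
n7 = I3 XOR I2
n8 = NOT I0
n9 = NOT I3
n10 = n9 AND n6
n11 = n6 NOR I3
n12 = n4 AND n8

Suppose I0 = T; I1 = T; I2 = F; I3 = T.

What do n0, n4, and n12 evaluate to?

n0 = I3 NOR I0 = T NOR T = F
n4 = I1 OR n0 = T OR F = T
n8 = NOT I0 = NOT T = F
n12 = n4 AND n8 = T AND F = F

n0 = F, n4 = T, n12 = F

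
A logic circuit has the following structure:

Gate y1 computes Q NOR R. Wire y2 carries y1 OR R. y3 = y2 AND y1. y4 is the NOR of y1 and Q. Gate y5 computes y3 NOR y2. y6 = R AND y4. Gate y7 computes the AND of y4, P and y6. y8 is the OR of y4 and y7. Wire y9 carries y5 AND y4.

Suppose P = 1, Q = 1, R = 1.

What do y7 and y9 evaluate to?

y7 = 0, y9 = 0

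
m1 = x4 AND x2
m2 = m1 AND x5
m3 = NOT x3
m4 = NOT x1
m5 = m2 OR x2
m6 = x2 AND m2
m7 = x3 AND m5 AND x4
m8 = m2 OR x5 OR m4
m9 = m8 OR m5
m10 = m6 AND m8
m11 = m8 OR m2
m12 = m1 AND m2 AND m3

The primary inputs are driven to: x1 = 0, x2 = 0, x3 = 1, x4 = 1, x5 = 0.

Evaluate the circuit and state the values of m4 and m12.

m4 = 1; m12 = 0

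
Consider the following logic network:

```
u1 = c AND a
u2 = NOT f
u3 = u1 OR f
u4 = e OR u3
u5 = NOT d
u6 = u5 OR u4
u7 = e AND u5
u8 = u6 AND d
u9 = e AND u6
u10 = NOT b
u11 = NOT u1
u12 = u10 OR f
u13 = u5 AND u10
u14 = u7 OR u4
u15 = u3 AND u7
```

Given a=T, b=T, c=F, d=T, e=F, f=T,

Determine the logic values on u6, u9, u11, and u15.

u6 = T, u9 = F, u11 = T, u15 = F

u1 = c AND a = F AND T = F
u3 = u1 OR f = F OR T = T
u4 = e OR u3 = F OR T = T
u5 = NOT d = NOT T = F
u6 = u5 OR u4 = F OR T = T
u7 = e AND u5 = F AND F = F
u9 = e AND u6 = F AND T = F
u11 = NOT u1 = NOT F = T
u15 = u3 AND u7 = T AND F = F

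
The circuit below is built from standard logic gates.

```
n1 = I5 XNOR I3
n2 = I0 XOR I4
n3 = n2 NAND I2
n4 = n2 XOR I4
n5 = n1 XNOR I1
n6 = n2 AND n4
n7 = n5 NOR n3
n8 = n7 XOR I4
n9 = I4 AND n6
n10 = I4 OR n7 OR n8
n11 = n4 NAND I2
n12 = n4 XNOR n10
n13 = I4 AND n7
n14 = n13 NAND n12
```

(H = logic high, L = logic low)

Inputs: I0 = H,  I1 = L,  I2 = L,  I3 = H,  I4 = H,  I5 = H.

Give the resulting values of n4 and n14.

n4 = H, n14 = H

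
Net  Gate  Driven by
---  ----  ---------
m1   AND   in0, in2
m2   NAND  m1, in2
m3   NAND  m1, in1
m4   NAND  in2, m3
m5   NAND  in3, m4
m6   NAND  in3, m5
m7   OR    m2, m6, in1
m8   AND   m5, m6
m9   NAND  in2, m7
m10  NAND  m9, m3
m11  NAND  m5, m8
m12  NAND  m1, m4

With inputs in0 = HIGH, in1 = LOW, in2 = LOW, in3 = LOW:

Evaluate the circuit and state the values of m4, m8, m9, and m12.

m4 = HIGH  m8 = HIGH  m9 = HIGH  m12 = HIGH

m1 = in0 AND in2 = HIGH AND LOW = LOW
m2 = m1 NAND in2 = LOW NAND LOW = HIGH
m3 = m1 NAND in1 = LOW NAND LOW = HIGH
m4 = in2 NAND m3 = LOW NAND HIGH = HIGH
m5 = in3 NAND m4 = LOW NAND HIGH = HIGH
m6 = in3 NAND m5 = LOW NAND HIGH = HIGH
m7 = m2 OR m6 OR in1 = HIGH OR HIGH OR LOW = HIGH
m8 = m5 AND m6 = HIGH AND HIGH = HIGH
m9 = in2 NAND m7 = LOW NAND HIGH = HIGH
m12 = m1 NAND m4 = LOW NAND HIGH = HIGH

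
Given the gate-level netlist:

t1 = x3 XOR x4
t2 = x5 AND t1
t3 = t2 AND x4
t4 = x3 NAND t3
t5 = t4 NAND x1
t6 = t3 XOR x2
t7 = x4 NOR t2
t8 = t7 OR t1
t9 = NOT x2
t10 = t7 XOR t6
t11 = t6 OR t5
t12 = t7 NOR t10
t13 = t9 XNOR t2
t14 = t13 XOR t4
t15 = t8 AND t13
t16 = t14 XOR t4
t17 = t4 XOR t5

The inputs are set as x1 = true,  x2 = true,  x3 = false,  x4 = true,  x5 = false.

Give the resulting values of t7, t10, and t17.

t1 = x3 XOR x4 = false XOR true = true
t2 = x5 AND t1 = false AND true = false
t3 = t2 AND x4 = false AND true = false
t4 = x3 NAND t3 = false NAND false = true
t5 = t4 NAND x1 = true NAND true = false
t6 = t3 XOR x2 = false XOR true = true
t7 = x4 NOR t2 = true NOR false = false
t10 = t7 XOR t6 = false XOR true = true
t17 = t4 XOR t5 = true XOR false = true

t7 = false  t10 = true  t17 = true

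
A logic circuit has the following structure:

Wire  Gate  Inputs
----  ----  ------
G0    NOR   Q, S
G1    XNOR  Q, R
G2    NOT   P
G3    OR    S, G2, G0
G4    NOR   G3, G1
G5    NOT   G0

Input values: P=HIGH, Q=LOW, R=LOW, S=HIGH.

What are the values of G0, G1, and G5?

G0 = LOW, G1 = HIGH, G5 = HIGH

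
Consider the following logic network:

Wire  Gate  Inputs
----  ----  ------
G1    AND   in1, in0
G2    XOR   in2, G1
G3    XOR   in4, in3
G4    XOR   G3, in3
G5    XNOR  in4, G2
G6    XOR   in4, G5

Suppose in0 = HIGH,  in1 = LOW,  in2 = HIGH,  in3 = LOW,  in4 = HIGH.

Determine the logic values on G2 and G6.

G1 = in1 AND in0 = LOW AND HIGH = LOW
G2 = in2 XOR G1 = HIGH XOR LOW = HIGH
G5 = in4 XNOR G2 = HIGH XNOR HIGH = HIGH
G6 = in4 XOR G5 = HIGH XOR HIGH = LOW

G2 = HIGH  G6 = LOW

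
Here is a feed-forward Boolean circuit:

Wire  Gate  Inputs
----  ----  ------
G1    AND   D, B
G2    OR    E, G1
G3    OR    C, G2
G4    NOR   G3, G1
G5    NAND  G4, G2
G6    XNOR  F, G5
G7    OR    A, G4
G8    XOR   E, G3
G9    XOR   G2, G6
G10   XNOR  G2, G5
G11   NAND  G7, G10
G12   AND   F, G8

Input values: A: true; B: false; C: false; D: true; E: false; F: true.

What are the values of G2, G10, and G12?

G1 = D AND B = true AND false = false
G2 = E OR G1 = false OR false = false
G3 = C OR G2 = false OR false = false
G4 = G3 NOR G1 = false NOR false = true
G5 = G4 NAND G2 = true NAND false = true
G8 = E XOR G3 = false XOR false = false
G10 = G2 XNOR G5 = false XNOR true = false
G12 = F AND G8 = true AND false = false

G2 = false, G10 = false, G12 = false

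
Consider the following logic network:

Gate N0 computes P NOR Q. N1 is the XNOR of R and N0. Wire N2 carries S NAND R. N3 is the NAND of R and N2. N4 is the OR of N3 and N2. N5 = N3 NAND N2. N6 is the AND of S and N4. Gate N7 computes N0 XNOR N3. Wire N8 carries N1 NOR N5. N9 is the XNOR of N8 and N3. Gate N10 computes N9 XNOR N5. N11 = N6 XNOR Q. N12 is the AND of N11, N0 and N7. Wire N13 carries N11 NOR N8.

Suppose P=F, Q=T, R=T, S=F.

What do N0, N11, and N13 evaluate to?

N0 = F; N11 = F; N13 = T

N0 = P NOR Q = F NOR T = F
N1 = R XNOR N0 = T XNOR F = F
N2 = S NAND R = F NAND T = T
N3 = R NAND N2 = T NAND T = F
N4 = N3 OR N2 = F OR T = T
N5 = N3 NAND N2 = F NAND T = T
N6 = S AND N4 = F AND T = F
N8 = N1 NOR N5 = F NOR T = F
N11 = N6 XNOR Q = F XNOR T = F
N13 = N11 NOR N8 = F NOR F = T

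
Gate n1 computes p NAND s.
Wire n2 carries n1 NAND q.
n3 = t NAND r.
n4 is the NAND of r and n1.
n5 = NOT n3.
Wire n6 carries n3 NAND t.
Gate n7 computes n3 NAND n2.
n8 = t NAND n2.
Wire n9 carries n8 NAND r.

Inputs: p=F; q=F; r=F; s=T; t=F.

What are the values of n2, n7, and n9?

n1 = p NAND s = F NAND T = T
n2 = n1 NAND q = T NAND F = T
n3 = t NAND r = F NAND F = T
n7 = n3 NAND n2 = T NAND T = F
n8 = t NAND n2 = F NAND T = T
n9 = n8 NAND r = T NAND F = T

n2 = T  n7 = F  n9 = T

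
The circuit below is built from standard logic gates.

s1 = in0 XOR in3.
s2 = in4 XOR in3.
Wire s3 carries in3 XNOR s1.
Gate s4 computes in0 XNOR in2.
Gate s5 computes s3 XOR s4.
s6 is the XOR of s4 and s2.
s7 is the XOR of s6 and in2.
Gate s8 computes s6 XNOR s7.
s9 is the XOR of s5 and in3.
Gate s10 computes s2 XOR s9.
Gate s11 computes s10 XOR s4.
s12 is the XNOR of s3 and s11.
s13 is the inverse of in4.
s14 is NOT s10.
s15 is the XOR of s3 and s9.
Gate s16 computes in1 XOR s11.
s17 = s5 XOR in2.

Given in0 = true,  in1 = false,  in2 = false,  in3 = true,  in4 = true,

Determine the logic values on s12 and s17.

s12 = false, s17 = false

s1 = in0 XOR in3 = true XOR true = false
s2 = in4 XOR in3 = true XOR true = false
s3 = in3 XNOR s1 = true XNOR false = false
s4 = in0 XNOR in2 = true XNOR false = false
s5 = s3 XOR s4 = false XOR false = false
s9 = s5 XOR in3 = false XOR true = true
s10 = s2 XOR s9 = false XOR true = true
s11 = s10 XOR s4 = true XOR false = true
s12 = s3 XNOR s11 = false XNOR true = false
s17 = s5 XOR in2 = false XOR false = false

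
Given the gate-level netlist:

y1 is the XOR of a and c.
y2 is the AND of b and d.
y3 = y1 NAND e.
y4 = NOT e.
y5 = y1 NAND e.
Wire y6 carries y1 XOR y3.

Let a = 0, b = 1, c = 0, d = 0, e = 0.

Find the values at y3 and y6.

y1 = a XOR c = 0 XOR 0 = 0
y3 = y1 NAND e = 0 NAND 0 = 1
y6 = y1 XOR y3 = 0 XOR 1 = 1

y3 = 1; y6 = 1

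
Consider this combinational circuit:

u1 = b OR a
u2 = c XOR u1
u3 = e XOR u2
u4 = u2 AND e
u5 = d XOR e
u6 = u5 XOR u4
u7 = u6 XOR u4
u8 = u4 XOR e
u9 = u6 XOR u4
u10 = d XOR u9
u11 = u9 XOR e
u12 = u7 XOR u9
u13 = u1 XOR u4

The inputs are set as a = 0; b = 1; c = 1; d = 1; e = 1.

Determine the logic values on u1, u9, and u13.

u1 = 1  u9 = 0  u13 = 1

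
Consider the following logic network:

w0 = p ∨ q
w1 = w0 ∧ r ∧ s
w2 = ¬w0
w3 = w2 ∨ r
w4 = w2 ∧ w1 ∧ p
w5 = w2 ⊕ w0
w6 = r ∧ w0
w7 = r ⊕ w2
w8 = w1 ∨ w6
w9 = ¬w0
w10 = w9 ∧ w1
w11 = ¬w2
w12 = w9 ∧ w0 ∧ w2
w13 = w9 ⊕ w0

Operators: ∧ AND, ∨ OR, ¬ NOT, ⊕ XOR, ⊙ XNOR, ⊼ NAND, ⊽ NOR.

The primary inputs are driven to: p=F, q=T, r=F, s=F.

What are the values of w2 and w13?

w2 = F, w13 = T

w0 = p OR q = F OR T = T
w2 = NOT w0 = NOT T = F
w9 = NOT w0 = NOT T = F
w13 = w9 XOR w0 = F XOR T = T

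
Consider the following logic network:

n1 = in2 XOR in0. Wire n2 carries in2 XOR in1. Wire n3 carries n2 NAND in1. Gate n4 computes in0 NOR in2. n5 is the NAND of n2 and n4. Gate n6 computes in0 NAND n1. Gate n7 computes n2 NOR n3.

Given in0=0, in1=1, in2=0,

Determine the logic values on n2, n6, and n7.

n2 = 1; n6 = 1; n7 = 0

n1 = in2 XOR in0 = 0 XOR 0 = 0
n2 = in2 XOR in1 = 0 XOR 1 = 1
n3 = n2 NAND in1 = 1 NAND 1 = 0
n6 = in0 NAND n1 = 0 NAND 0 = 1
n7 = n2 NOR n3 = 1 NOR 0 = 0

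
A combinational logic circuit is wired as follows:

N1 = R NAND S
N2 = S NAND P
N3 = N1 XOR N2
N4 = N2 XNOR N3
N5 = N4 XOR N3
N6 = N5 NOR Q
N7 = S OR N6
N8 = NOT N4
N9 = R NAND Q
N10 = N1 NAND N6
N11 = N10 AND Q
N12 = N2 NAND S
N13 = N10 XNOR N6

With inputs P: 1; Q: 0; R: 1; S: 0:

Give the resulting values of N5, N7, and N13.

N5 = 0  N7 = 1  N13 = 0

N1 = R NAND S = 1 NAND 0 = 1
N2 = S NAND P = 0 NAND 1 = 1
N3 = N1 XOR N2 = 1 XOR 1 = 0
N4 = N2 XNOR N3 = 1 XNOR 0 = 0
N5 = N4 XOR N3 = 0 XOR 0 = 0
N6 = N5 NOR Q = 0 NOR 0 = 1
N7 = S OR N6 = 0 OR 1 = 1
N10 = N1 NAND N6 = 1 NAND 1 = 0
N13 = N10 XNOR N6 = 0 XNOR 1 = 0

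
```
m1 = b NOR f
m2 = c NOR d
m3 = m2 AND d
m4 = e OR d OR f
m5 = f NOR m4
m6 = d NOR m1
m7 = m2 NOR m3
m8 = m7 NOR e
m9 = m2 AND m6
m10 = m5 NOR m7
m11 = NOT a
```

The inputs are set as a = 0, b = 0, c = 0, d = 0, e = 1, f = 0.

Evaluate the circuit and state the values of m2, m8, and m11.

m2 = 1, m8 = 0, m11 = 1

m2 = c NOR d = 0 NOR 0 = 1
m3 = m2 AND d = 1 AND 0 = 0
m7 = m2 NOR m3 = 1 NOR 0 = 0
m8 = m7 NOR e = 0 NOR 1 = 0
m11 = NOT a = NOT 0 = 1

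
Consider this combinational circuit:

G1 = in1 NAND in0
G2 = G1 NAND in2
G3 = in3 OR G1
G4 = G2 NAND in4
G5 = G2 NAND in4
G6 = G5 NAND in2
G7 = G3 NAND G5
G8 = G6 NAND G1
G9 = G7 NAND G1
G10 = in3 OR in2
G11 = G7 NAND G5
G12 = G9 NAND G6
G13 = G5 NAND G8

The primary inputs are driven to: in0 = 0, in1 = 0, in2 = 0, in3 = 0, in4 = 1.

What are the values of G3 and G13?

G3 = 1; G13 = 1

G1 = in1 NAND in0 = 0 NAND 0 = 1
G2 = G1 NAND in2 = 1 NAND 0 = 1
G3 = in3 OR G1 = 0 OR 1 = 1
G5 = G2 NAND in4 = 1 NAND 1 = 0
G6 = G5 NAND in2 = 0 NAND 0 = 1
G8 = G6 NAND G1 = 1 NAND 1 = 0
G13 = G5 NAND G8 = 0 NAND 0 = 1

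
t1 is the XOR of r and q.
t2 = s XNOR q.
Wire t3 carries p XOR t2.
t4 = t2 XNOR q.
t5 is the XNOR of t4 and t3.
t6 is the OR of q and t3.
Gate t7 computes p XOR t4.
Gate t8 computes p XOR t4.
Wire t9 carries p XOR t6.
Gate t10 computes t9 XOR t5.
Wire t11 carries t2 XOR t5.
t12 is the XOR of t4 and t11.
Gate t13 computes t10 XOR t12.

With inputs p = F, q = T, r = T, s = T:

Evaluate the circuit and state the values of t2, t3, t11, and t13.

t2 = s XNOR q = T XNOR T = T
t3 = p XOR t2 = F XOR T = T
t4 = t2 XNOR q = T XNOR T = T
t5 = t4 XNOR t3 = T XNOR T = T
t6 = q OR t3 = T OR T = T
t9 = p XOR t6 = F XOR T = T
t10 = t9 XOR t5 = T XOR T = F
t11 = t2 XOR t5 = T XOR T = F
t12 = t4 XOR t11 = T XOR F = T
t13 = t10 XOR t12 = F XOR T = T

t2 = T, t3 = T, t11 = F, t13 = T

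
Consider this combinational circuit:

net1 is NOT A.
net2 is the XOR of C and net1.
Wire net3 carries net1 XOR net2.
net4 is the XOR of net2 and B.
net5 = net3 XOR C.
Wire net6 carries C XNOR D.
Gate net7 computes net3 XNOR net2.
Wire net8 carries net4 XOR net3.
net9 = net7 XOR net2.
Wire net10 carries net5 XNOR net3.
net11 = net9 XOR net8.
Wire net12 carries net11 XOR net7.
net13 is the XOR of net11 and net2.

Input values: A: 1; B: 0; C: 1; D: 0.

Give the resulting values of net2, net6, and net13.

net1 = NOT A = NOT 1 = 0
net2 = C XOR net1 = 1 XOR 0 = 1
net3 = net1 XOR net2 = 0 XOR 1 = 1
net4 = net2 XOR B = 1 XOR 0 = 1
net6 = C XNOR D = 1 XNOR 0 = 0
net7 = net3 XNOR net2 = 1 XNOR 1 = 1
net8 = net4 XOR net3 = 1 XOR 1 = 0
net9 = net7 XOR net2 = 1 XOR 1 = 0
net11 = net9 XOR net8 = 0 XOR 0 = 0
net13 = net11 XOR net2 = 0 XOR 1 = 1

net2 = 1, net6 = 0, net13 = 1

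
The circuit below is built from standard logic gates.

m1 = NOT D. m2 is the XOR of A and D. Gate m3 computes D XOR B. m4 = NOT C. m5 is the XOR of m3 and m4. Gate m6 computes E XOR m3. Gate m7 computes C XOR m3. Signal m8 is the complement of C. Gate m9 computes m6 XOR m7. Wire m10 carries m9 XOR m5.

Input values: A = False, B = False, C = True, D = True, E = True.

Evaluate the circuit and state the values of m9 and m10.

m3 = D XOR B = True XOR False = True
m4 = NOT C = NOT True = False
m5 = m3 XOR m4 = True XOR False = True
m6 = E XOR m3 = True XOR True = False
m7 = C XOR m3 = True XOR True = False
m9 = m6 XOR m7 = False XOR False = False
m10 = m9 XOR m5 = False XOR True = True

m9 = False  m10 = True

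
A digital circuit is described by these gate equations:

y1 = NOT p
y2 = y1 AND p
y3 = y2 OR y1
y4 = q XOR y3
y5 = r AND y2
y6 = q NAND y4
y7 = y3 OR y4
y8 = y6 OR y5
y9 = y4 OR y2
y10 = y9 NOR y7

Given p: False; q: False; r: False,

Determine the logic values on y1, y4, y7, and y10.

y1 = NOT p = NOT False = True
y2 = y1 AND p = True AND False = False
y3 = y2 OR y1 = False OR True = True
y4 = q XOR y3 = False XOR True = True
y7 = y3 OR y4 = True OR True = True
y9 = y4 OR y2 = True OR False = True
y10 = y9 NOR y7 = True NOR True = False

y1 = True; y4 = True; y7 = True; y10 = False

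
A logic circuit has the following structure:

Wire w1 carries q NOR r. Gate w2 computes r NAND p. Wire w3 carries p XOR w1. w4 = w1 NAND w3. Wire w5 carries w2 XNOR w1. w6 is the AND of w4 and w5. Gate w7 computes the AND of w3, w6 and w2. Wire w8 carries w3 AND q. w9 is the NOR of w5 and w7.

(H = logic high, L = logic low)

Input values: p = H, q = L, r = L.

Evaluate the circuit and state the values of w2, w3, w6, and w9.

w1 = q NOR r = L NOR L = H
w2 = r NAND p = L NAND H = H
w3 = p XOR w1 = H XOR H = L
w4 = w1 NAND w3 = H NAND L = H
w5 = w2 XNOR w1 = H XNOR H = H
w6 = w4 AND w5 = H AND H = H
w7 = w3 AND w6 AND w2 = L AND H AND H = L
w9 = w5 NOR w7 = H NOR L = L

w2 = H; w3 = L; w6 = H; w9 = L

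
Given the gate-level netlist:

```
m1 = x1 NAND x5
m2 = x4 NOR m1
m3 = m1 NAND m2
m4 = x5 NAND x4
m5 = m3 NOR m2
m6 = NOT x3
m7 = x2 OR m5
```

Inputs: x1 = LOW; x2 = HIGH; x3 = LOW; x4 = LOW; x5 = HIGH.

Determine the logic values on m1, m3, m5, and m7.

m1 = x1 NAND x5 = LOW NAND HIGH = HIGH
m2 = x4 NOR m1 = LOW NOR HIGH = LOW
m3 = m1 NAND m2 = HIGH NAND LOW = HIGH
m5 = m3 NOR m2 = HIGH NOR LOW = LOW
m7 = x2 OR m5 = HIGH OR LOW = HIGH

m1 = HIGH, m3 = HIGH, m5 = LOW, m7 = HIGH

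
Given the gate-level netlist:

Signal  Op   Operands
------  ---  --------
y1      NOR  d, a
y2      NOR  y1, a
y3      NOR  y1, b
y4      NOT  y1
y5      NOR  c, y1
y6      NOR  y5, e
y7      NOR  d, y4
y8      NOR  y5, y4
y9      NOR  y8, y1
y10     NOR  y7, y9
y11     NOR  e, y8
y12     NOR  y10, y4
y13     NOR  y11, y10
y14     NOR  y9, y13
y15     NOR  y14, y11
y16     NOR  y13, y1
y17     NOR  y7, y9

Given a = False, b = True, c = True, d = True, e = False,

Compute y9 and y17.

y1 = d NOR a = True NOR False = False
y4 = NOT y1 = NOT False = True
y5 = c NOR y1 = True NOR False = False
y7 = d NOR y4 = True NOR True = False
y8 = y5 NOR y4 = False NOR True = False
y9 = y8 NOR y1 = False NOR False = True
y17 = y7 NOR y9 = False NOR True = False

y9 = True; y17 = False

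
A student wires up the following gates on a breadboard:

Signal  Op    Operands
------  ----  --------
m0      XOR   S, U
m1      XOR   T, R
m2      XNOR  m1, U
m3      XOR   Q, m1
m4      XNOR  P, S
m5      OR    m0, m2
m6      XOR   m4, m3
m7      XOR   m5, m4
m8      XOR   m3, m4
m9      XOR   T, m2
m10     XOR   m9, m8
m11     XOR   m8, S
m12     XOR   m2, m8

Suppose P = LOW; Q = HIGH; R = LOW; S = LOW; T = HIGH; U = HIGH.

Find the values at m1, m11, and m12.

m1 = HIGH, m11 = HIGH, m12 = LOW

m1 = T XOR R = HIGH XOR LOW = HIGH
m2 = m1 XNOR U = HIGH XNOR HIGH = HIGH
m3 = Q XOR m1 = HIGH XOR HIGH = LOW
m4 = P XNOR S = LOW XNOR LOW = HIGH
m8 = m3 XOR m4 = LOW XOR HIGH = HIGH
m11 = m8 XOR S = HIGH XOR LOW = HIGH
m12 = m2 XOR m8 = HIGH XOR HIGH = LOW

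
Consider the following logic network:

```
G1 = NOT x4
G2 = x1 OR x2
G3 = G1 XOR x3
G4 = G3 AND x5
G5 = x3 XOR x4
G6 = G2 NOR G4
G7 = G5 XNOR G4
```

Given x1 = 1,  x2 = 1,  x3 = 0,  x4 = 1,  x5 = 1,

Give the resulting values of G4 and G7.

G4 = 0, G7 = 0

G1 = NOT x4 = NOT 1 = 0
G3 = G1 XOR x3 = 0 XOR 0 = 0
G4 = G3 AND x5 = 0 AND 1 = 0
G5 = x3 XOR x4 = 0 XOR 1 = 1
G7 = G5 XNOR G4 = 1 XNOR 0 = 0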